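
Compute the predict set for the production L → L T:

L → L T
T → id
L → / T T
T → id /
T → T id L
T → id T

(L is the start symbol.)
PREDICT(L → L T) = (FIRST(RHS) \ {ε}) ∪ (FOLLOW(L) if ε ∈ FIRST(RHS), i.e. RHS ⇒* ε)
FIRST(L) = { '/' }
FIRST(L T) = { '/' }
ε ∉ FIRST(L T), so FOLLOW(L) is not added.
PREDICT(L → L T) = { '/' }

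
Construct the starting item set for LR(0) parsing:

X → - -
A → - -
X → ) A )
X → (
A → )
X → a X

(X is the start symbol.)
First, augment the grammar with X' → X
I₀ = CLOSURE({ [X' → . X] }):
  [X' → . X] has the dot before X: add [X → . - -], [X → . ) A )], [X → . (], [X → . a X]
No further items can be added.

I₀ = { [X → . (], [X → . ) A )], [X → . - -], [X → . a X], [X' → . X] }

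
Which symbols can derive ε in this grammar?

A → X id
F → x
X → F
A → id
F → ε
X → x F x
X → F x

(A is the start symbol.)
ε-productions: F → ε
So F is immediately nullable.
X → F: every symbol on the right is nullable, so X is nullable too.
No further non-terminal can be added: every production for the remaining non-terminals contains a terminal or a non-nullable non-terminal.
Nullable = { 'F', 'X' }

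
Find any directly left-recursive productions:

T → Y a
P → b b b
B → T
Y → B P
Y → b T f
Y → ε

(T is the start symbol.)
T → Y a: starts with Y
P → b b b: starts with b
B → T: starts with T
Y → B P: starts with B
Y → b T f: starts with b
Y → ε: starts with ε

No direct left recursion found.

Answer: No direct left recursion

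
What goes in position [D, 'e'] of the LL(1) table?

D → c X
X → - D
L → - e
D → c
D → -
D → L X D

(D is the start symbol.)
To find M[D, 'e'], we find productions for D where 'e' is in the predict set (PREDICT(N → α) = (FIRST(α) \ {ε}) ∪ (FOLLOW(N) if α ⇒* ε)).

Relevant sets:
  FIRST(L) = { '-' }

D → c X: PREDICT = { 'c' }
D → c: PREDICT = { 'c' }
D → -: PREDICT = { '-' }
D → L X D: PREDICT = { '-' }

M[D, 'e'] is empty (no production applies)

Answer: Empty (error entry)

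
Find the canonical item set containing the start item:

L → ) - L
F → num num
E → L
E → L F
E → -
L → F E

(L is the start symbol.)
First, augment the grammar with L' → L
I₀ = CLOSURE({ [L' → . L] }):
  [L' → . L] has the dot before L: add [L → . ) - L], [L → . F E]
  [L → . F E] has the dot before F: add [F → . num num]
No further items can be added.

I₀ = { [F → . num num], [L → . ) - L], [L → . F E], [L' → . L] }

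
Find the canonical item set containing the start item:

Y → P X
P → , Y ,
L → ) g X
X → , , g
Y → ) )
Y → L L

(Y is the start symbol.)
{ [L → . ) g X], [P → . , Y ,], [Y → . ) )], [Y → . L L], [Y → . P X], [Y' → . Y] }

First, augment the grammar with Y' → Y
I₀ = CLOSURE({ [Y' → . Y] }):
  [Y' → . Y] has the dot before Y: add [Y → . P X], [Y → . ) )], [Y → . L L]
  [Y → . P X] has the dot before P: add [P → . , Y ,]
  [Y → . L L] has the dot before L: add [L → . ) g X]
No further items can be added.

I₀ = { [L → . ) g X], [P → . , Y ,], [Y → . ) )], [Y → . L L], [Y → . P X], [Y' → . Y] }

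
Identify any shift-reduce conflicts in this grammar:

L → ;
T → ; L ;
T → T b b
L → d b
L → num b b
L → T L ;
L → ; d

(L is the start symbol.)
Yes — I1: [L → ; .] vs [L → . ;]; I14: [L → ; d .] vs [L → d . b]

Augment with L' → L and build the canonical LR(0) collection (I0 = CLOSURE({[L' → . L]}), then GOTO on every symbol after a dot until no new states appear). It has 16 states:
  I0: { [L → . ; d], [L → . ;], [L → . T L ;], [L → . d b], [L → . num b b], [L' → . L], [T → . ; L ;], [T → . T b b] }  — shift
  I1: { [L → . ; d], [L → . ;], [L → . T L ;], [L → . d b], [L → . num b b], [L → ; . d], [L → ; .], [T → . ; L ;], [T → . T b b], [T → ; . L ;] }  — shift, reduce
  I2: { [L' → L .] }  — accept
  I3: { [L → . ; d], [L → . ;], [L → . T L ;], [L → . d b], [L → . num b b], [L → T . L ;], [T → . ; L ;], [T → . T b b], [T → T . b b] }  — shift
  I4: { [L → d . b] }  — shift
  I5: { [L → num . b b] }  — shift
  I6: { [L → num b . b] }  — shift
  I7: { [L → num b b .] }  — reduce
  I8: { [L → d b .] }  — reduce
  I9: { [L → T L . ;] }  — shift
  I10: { [T → T b . b] }  — shift
  I11: { [T → T b b .] }  — reduce
  I12: { [L → T L ; .] }  — reduce
  I13: { [T → ; L . ;] }  — shift
  I14: { [L → ; d .], [L → d . b] }  — shift, reduce
  I15: { [T → ; L ; .] }  — reduce

I1 contains reduce item [L → ; .] and shift items [L → . ;], [L → . ; d], [L → ; . d], [L → . d b], [L → . num b b], [T → . ; L ;] — shift-reduce conflict.
I14 contains reduce item [L → ; d .] and shift item [L → d . b] — shift-reduce conflict.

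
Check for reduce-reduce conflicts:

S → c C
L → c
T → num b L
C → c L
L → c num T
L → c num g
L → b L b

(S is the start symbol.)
A reduce-reduce conflict occurs when an LR(0) state has two complete items [A → α .] and [B → β .] — both call for a reduction, and with no lookahead the parser cannot choose between them.

Augment with S' → S and build the canonical LR(0) collection (I0 = CLOSURE({[S' → . S]}), then GOTO on every symbol after a dot until no new states appear). It has 16 states:
  I0: { [S → . c C], [S' → . S] }  — shift
  I1: { [S' → S .] }  — accept
  I2: { [C → . c L], [S → c . C] }  — shift
  I3: { [S → c C .] }  — reduce
  I4: { [C → c . L], [L → . b L b], [L → . c num T], [L → . c num g], [L → . c] }  — shift
  I5: { [C → c L .] }  — reduce
  I6: { [L → . b L b], [L → . c num T], [L → . c num g], [L → . c], [L → b . L b] }  — shift
  I7: { [L → c . num T], [L → c . num g], [L → c .] }  — shift, reduce
  I8: { [L → c num . T], [L → c num . g], [T → . num b L] }  — shift
  I9: { [L → c num T .] }  — reduce
  I10: { [L → c num g .] }  — reduce
  I11: { [T → num . b L] }  — shift
  I12: { [L → . b L b], [L → . c num T], [L → . c num g], [L → . c], [T → num b . L] }  — shift
  I13: { [T → num b L .] }  — reduce
  I14: { [L → b L . b] }  — shift
  I15: { [L → b L b .] }  — reduce

No state contains more than one complete item.

Answer: No reduce-reduce conflicts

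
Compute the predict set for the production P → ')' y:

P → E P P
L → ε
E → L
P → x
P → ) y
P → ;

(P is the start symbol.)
{ ')' }

PREDICT(P → ')' y) = (FIRST(RHS) \ {ε}) ∪ (FOLLOW(P) if ε ∈ FIRST(RHS), i.e. RHS ⇒* ε)
FIRST(')' y) = { ')' }
ε ∉ FIRST(')' y), so FOLLOW(P) is not added.
PREDICT(P → ')' y) = { ')' }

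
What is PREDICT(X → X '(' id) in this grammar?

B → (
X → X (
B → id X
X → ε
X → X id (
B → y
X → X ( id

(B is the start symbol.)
{ '(', 'id' }

PREDICT(X → X '(' id) = (FIRST(RHS) \ {ε}) ∪ (FOLLOW(X) if ε ∈ FIRST(RHS), i.e. RHS ⇒* ε)
FIRST(X) = { '(', 'id', ε }
FIRST(X '(' id) = { '(', 'id' }
ε ∉ FIRST(X '(' id), so FOLLOW(X) is not added.
PREDICT(X → X '(' id) = { '(', 'id' }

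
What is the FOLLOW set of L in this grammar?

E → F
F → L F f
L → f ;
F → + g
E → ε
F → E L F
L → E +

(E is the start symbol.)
In F → L F f: L is followed by F f, add FIRST(F f) \ {ε} = { '+', 'f' }
In F → E L F: L is followed by F, add FIRST(F) \ {ε} = { '+', 'f' }

Taking the union: FOLLOW(L) = { '+', 'f' }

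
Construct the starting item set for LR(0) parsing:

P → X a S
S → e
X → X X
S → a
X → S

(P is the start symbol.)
{ [P → . X a S], [P' → . P], [S → . a], [S → . e], [X → . S], [X → . X X] }

First, augment the grammar with P' → P
I₀ = CLOSURE({ [P' → . P] }):
  [P' → . P] has the dot before P: add [P → . X a S]
  [P → . X a S] has the dot before X: add [X → . X X], [X → . S]
  [X → . S] has the dot before S: add [S → . e], [S → . a]
No further items can be added.

I₀ = { [P → . X a S], [P' → . P], [S → . a], [S → . e], [X → . S], [X → . X X] }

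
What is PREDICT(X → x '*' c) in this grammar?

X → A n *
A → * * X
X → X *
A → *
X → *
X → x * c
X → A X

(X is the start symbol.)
{ 'x' }

PREDICT(X → x '*' c) = (FIRST(RHS) \ {ε}) ∪ (FOLLOW(X) if ε ∈ FIRST(RHS), i.e. RHS ⇒* ε)
FIRST(x '*' c) = { 'x' }
ε ∉ FIRST(x '*' c), so FOLLOW(X) is not added.
PREDICT(X → x '*' c) = { 'x' }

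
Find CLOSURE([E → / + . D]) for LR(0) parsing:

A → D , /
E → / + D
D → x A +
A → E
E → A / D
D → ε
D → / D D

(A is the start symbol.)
Start with: [E → / + . D]
  [E → / + . D] has the dot before D: add [D → . x A +], [D → .], [D → . / D D]
No further items can be added.

CLOSURE = { [D → . / D D], [D → . x A +], [D → .], [E → / + . D] }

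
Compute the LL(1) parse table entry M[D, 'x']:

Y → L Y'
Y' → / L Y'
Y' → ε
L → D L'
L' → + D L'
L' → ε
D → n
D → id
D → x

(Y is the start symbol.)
To find M[D, 'x'], we find productions for D where 'x' is in the predict set (PREDICT(N → α) = (FIRST(α) \ {ε}) ∪ (FOLLOW(N) if α ⇒* ε)).

D → n: PREDICT = { 'n' }
D → id: PREDICT = { 'id' }
D → x: PREDICT = { 'x' }
  'x' is in predict set, so this production goes in M[D, 'x']

M[D, 'x'] = D → x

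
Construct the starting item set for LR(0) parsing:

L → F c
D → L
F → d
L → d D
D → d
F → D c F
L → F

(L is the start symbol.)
First, augment the grammar with L' → L
I₀ = CLOSURE({ [L' → . L] }):
  [L' → . L] has the dot before L: add [L → . F c], [L → . d D], [L → . F]
  [L → . F c] has the dot before F: add [F → . d], [F → . D c F]
  [F → . D c F] has the dot before D: add [D → . L], [D → . d]
No further items can be added.

I₀ = { [D → . L], [D → . d], [F → . D c F], [F → . d], [L → . F c], [L → . F], [L → . d D], [L' → . L] }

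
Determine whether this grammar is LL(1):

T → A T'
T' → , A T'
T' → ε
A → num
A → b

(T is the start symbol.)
Yes, the grammar is LL(1).

Relevant sets:
  FOLLOW(T') = { $ }

For T':
  PREDICT(T' → ',' A T') = { ',' }
  PREDICT(T' → ε) = { $ }
For A:
  PREDICT(A → num) = { 'num' }
  PREDICT(A → b) = { 'b' }
T has a single production, so nothing to check there.

All predict sets are disjoint. The grammar IS LL(1).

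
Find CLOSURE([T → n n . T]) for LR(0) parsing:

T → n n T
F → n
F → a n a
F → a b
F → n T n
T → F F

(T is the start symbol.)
{ [F → . a b], [F → . a n a], [F → . n T n], [F → . n], [T → . F F], [T → . n n T], [T → n n . T] }

To compute CLOSURE, for each item [A → α.Bβ] where B is a non-terminal, add [B → .γ] for all productions B → γ; repeat for the newly added items until nothing changes.

Start with: [T → n n . T]
  [T → n n . T] has the dot before T: add [T → . n n T], [T → . F F]
  [T → . F F] has the dot before F: add [F → . n], [F → . a n a], [F → . a b], [F → . n T n]
No further items can be added.

CLOSURE = { [F → . a b], [F → . a n a], [F → . n T n], [F → . n], [T → . F F], [T → . n n T], [T → n n . T] }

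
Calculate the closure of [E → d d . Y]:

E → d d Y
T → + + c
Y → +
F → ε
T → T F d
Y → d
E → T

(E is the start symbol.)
Start with: [E → d d . Y]
  [E → d d . Y] has the dot before Y: add [Y → . +], [Y → . d]
No further items can be added.

CLOSURE = { [E → d d . Y], [Y → . +], [Y → . d] }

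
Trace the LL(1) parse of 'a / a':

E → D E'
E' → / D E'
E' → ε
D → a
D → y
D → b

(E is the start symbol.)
LL(1) parsing maintains a stack (initially the start symbol over $) and the input. At each step: if the stack top is a terminal, match it against the current input token; if it is a non-terminal N, replace it with the RHS of M[N, lookahead] (the unique production whose predict set contains the lookahead).

Stack is shown with the top on the left.

Stack     Input    Action
-------------------------
E $       a / a $  output E → D E'
D E' $    a / a $  output D → a
a E' $    a / a $  match 'a'
E' $      / a $    output E' → / D E'
/ D E' $  / a $    match '/'
D E' $    a $      output D → a
a E' $    a $      match 'a'
E' $      $        output E' → ε
$         $        accept

The string is accepted.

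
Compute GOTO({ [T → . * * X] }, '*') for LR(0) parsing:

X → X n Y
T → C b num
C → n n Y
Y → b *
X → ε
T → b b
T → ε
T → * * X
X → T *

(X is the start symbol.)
{ [T → * . * X] }

GOTO(I, '*') = CLOSURE({ [A → αX.β] : [A → α.Xβ] ∈ I, X = '*' })

Items with dot before '*', with the dot advanced:
  [T → . * * X] → [T → * . * X]
Closure adds nothing (no advanced item has the dot before a non-terminal).

GOTO = { [T → * . * X] }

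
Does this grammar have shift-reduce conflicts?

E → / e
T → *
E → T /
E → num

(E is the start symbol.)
Augment with E' → E and build the canonical LR(0) collection (I0 = CLOSURE({[E' → . E]}), then GOTO on every symbol after a dot until no new states appear). It has 8 states:
  I0: { [E → . / e], [E → . T /], [E → . num], [E' → . E], [T → . *] }  — shift
  I1: { [T → * .] }  — reduce
  I2: { [E → / . e] }  — shift
  I3: { [E' → E .] }  — accept
  I4: { [E → T . /] }  — shift
  I5: { [E → num .] }  — reduce
  I6: { [E → T / .] }  — reduce
  I7: { [E → / e .] }  — reduce

No state contains both a complete item and a shift item.

Answer: No shift-reduce conflicts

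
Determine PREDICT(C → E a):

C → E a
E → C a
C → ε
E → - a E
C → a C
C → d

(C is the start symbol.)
PREDICT(C → E a) = (FIRST(RHS) \ {ε}) ∪ (FOLLOW(C) if ε ∈ FIRST(RHS), i.e. RHS ⇒* ε)
FIRST(E) = { '-', 'a', 'd' }
FIRST(E a) = { '-', 'a', 'd' }
ε ∉ FIRST(E a), so FOLLOW(C) is not added.
PREDICT(C → E a) = { '-', 'a', 'd' }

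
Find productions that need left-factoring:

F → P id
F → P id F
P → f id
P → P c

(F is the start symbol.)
Yes, F has productions with common prefix 'P id'

Left-factoring is needed when two productions for the same non-terminal
share a common prefix on the right-hand side.

Productions for F:
  F → P id
  F → P id F
Productions for P:
  P → f id
  P → P c

Found common prefix 'P id' in productions for F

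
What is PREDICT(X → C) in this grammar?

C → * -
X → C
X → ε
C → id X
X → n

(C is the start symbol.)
PREDICT(X → C) = (FIRST(RHS) \ {ε}) ∪ (FOLLOW(X) if ε ∈ FIRST(RHS), i.e. RHS ⇒* ε)
FIRST(C) = { '*', 'id' }
FIRST(C) = { '*', 'id' }
ε ∉ FIRST(C), so FOLLOW(X) is not added.
PREDICT(X → C) = { '*', 'id' }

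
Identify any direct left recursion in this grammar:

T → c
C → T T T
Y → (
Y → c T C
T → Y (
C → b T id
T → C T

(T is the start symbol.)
No direct left recursion

Direct left recursion occurs when N → N α for some non-terminal N (the right-hand side begins with the left-hand side itself).

T → c: starts with c
C → T T T: starts with T
Y → (: starts with '('
Y → c T C: starts with c
T → Y (: starts with Y
C → b T id: starts with b
T → C T: starts with C

No direct left recursion found.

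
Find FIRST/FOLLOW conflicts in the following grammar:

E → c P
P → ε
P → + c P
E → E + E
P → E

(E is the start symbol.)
Yes. P → '+' c P with FOLLOW(P) on { '+' }

Nullable non-terminals: P.
FIRST sets used below: FIRST(E) = { 'c' }

P: nullable alternative(s) P → ε; FOLLOW(P) = { $, '+' }
  P → ε: FIRST \ {ε} = { } — this is the only nullable alternative, skip
  P → + c P: FIRST \ {ε} = { '+' } — overlaps FOLLOW(P) on { '+' }: CONFLICT
  P → E: FIRST \ {ε} = { 'c' } — disjoint from FOLLOW(P)

E has no nullable alternative, so no FIRST/FOLLOW check is needed there.

So the grammar has 1 FIRST/FOLLOW conflict (marked CONFLICT above).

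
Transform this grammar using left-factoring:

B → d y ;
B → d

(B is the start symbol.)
B → d B'
B' → y ;
B' → ε

Left-factoring transforms A → αβ₁ | αβ₂ into A → αA' and A' → β₁ | β₂
(α is the longest common prefix among the alternatives). Repeat until
no nonterminal has two alternatives with a common prefix.

Round 1: B has alternatives sharing prefix 'd'. Introduce B': B → d B'
  Add: B' → y ;
  Add: B' → ε

No remaining common prefixes — done.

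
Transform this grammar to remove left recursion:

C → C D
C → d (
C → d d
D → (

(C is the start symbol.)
C → d ( C'
C → d d C'
C' → D C'
C' → ε
D → (

C is directly left-recursive. The standard transformation for
  A → A α₁ | ... | A α_m | β₁ | ... | β_n
is
  A  → β₁ A' | ... | β_n A'
  A' → α₁ A' | ... | α_m A' | ε

C → d ( becomes C → d ( C'
C → d d becomes C → d d C'
C → C D becomes C' → D C'
Add C' → ε

Productions for other non-terminals are unchanged:
  D → (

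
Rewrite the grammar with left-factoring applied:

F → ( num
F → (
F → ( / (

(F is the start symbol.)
Left-factoring transforms A → αβ₁ | αβ₂ into A → αA' and A' → β₁ | β₂
(α is the longest common prefix among the alternatives). Repeat until
no nonterminal has two alternatives with a common prefix.

Round 1: F has alternatives sharing prefix '('. Introduce F': F → ( F'
  Add: F' → num
  Add: F' → ε
  Add: F' → / (

No remaining common prefixes — done.

Resulting grammar:
F → ( F'
F' → num
F' → ε
F' → / (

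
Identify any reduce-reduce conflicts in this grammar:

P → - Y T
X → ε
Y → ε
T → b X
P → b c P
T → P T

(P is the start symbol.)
A reduce-reduce conflict occurs when an LR(0) state has two complete items [A → α .] and [B → β .] — both call for a reduction, and with no lookahead the parser cannot choose between them.

Augment with P' → P and build the canonical LR(0) collection (I0 = CLOSURE({[P' → . P]}), then GOTO on every symbol after a dot until no new states appear). It has 12 states:
  I0: { [P → . - Y T], [P → . b c P], [P' → . P] }  — shift
  I1: { [P → - . Y T], [Y → .] }  — reduce
  I2: { [P' → P .] }  — accept
  I3: { [P → b . c P] }  — shift
  I4: { [P → . - Y T], [P → . b c P], [P → b c . P] }  — shift
  I5: { [P → b c P .] }  — reduce
  I6: { [P → - Y . T], [P → . - Y T], [P → . b c P], [T → . P T], [T → . b X] }  — shift
  I7: { [P → . - Y T], [P → . b c P], [T → . P T], [T → . b X], [T → P . T] }  — shift
  I8: { [P → - Y T .] }  — reduce
  I9: { [P → b . c P], [T → b . X], [X → .] }  — shift, reduce
  I10: { [T → b X .] }  — reduce
  I11: { [T → P T .] }  — reduce

No state contains more than one complete item.

Answer: No reduce-reduce conflicts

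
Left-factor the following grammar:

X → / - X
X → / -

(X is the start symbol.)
Left-factoring transforms A → αβ₁ | αβ₂ into A → αA' and A' → β₁ | β₂
(α is the longest common prefix among the alternatives). Repeat until
no nonterminal has two alternatives with a common prefix.

Round 1: X has alternatives sharing prefix '/ -'. Introduce X': X → / - X'
  Add: X' → X
  Add: X' → ε

No remaining common prefixes — done.

Resulting grammar:
X → / - X'
X' → X
X' → ε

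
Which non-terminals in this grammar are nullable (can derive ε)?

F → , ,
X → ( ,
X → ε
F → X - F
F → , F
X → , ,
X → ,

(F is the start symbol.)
A non-terminal is nullable if it can derive ε (the empty string): either it has an ε-production, or it has a production whose right-hand side consists entirely of nullable non-terminals.

ε-productions: X → ε
So X is immediately nullable.
No further non-terminal can be added: every production for the remaining non-terminals contains a terminal or a non-nullable non-terminal.
Nullable = { 'X' }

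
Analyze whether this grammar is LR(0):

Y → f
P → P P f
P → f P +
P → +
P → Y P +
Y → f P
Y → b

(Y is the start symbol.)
A grammar is LR(0) if no state in the canonical LR(0) collection has:
  - both a shift item (dot before a terminal) and a complete item (shift-reduce conflict), or
  - two or more complete items (reduce-reduce conflict; the accept item [Y' → Y .] counts as a complete item here).

Augment with Y' → Y and build the canonical LR(0) collection (I0 = CLOSURE({[Y' → . Y]}), then GOTO on every symbol after a dot until no new states appear). It has 14 states:
  I0: { [Y → . b], [Y → . f P], [Y → . f], [Y' → . Y] }  — shift
  I1: { [Y' → Y .] }  — accept
  I2: { [Y → b .] }  — reduce
  I3: { [P → . +], [P → . P P f], [P → . Y P +], [P → . f P +], [Y → . b], [Y → . f P], [Y → . f], [Y → f . P], [Y → f .] }  — shift, reduce
  I4: { [P → + .] }  — reduce
  I5: { [P → . +], [P → . P P f], [P → . Y P +], [P → . f P +], [P → P . P f], [Y → . b], [Y → . f P], [Y → . f], [Y → f P .] }  — shift, reduce
  I6: { [P → . +], [P → . P P f], [P → . Y P +], [P → . f P +], [P → Y . P +], [Y → . b], [Y → . f P], [Y → . f] }  — shift
  I7: { [P → . +], [P → . P P f], [P → . Y P +], [P → . f P +], [P → f . P +], [Y → . b], [Y → . f P], [Y → . f], [Y → f . P], [Y → f .] }  — shift, reduce
  I8: { [P → . +], [P → . P P f], [P → . Y P +], [P → . f P +], [P → P . P f], [P → f P . +], [Y → . b], [Y → . f P], [Y → . f], [Y → f P .] }  — shift, reduce
  I9: { [P → + .], [P → f P + .] }  — 2 reduces
  I10: { [P → . +], [P → . P P f], [P → . Y P +], [P → . f P +], [P → P . P f], [P → P P . f], [Y → . b], [Y → . f P], [Y → . f] }  — shift
  I11: { [P → . +], [P → . P P f], [P → . Y P +], [P → . f P +], [P → P P f .], [P → f . P +], [Y → . b], [Y → . f P], [Y → . f], [Y → f . P], [Y → f .] }  — shift, 2 reduces
  I12: { [P → . +], [P → . P P f], [P → . Y P +], [P → . f P +], [P → P . P f], [P → Y P . +], [Y → . b], [Y → . f P], [Y → . f] }  — shift
  I13: { [P → + .], [P → Y P + .] }  — 2 reduces

Conflict in state I3:
  Shift-reduce conflict between [Y → f .] and [P → . +]
So the grammar is NOT LR(0).

Answer: No. Shift-reduce conflict between [Y → f .] and [P → . +]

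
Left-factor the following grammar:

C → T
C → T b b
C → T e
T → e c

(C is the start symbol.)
Left-factoring transforms A → αβ₁ | αβ₂ into A → αA' and A' → β₁ | β₂
(α is the longest common prefix among the alternatives). Repeat until
no nonterminal has two alternatives with a common prefix.

Round 1: C has alternatives sharing prefix 'T'. Introduce C': C → T C'
  Add: C' → ε
  Add: C' → b b
  Add: C' → e

No remaining common prefixes — done.

Resulting grammar:
C → T C'
C' → ε
C' → b b
C' → e
T → e c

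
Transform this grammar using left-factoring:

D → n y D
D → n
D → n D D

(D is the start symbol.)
D → n D'
D' → y D
D' → ε
D' → D D

Left-factoring transforms A → αβ₁ | αβ₂ into A → αA' and A' → β₁ | β₂
(α is the longest common prefix among the alternatives). Repeat until
no nonterminal has two alternatives with a common prefix.

Round 1: D has alternatives sharing prefix 'n'. Introduce D': D → n D'
  Add: D' → y D
  Add: D' → ε
  Add: D' → D D

No remaining common prefixes — done.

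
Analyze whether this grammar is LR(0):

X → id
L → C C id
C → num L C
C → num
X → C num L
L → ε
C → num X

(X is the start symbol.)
A grammar is LR(0) if no state in the canonical LR(0) collection has:
  - both a shift item (dot before a terminal) and a complete item (shift-reduce conflict), or
  - two or more complete items (reduce-reduce conflict; the accept item [X' → X .] counts as a complete item here).

Augment with X' → X and build the canonical LR(0) collection (I0 = CLOSURE({[X' → . X]}), then GOTO on every symbol after a dot until no new states appear). It has 16 states:
  I0: { [C → . num L C], [C → . num X], [C → . num], [X → . C num L], [X → . id], [X' → . X] }  — shift
  I1: { [X → C . num L] }  — shift
  I2: { [X' → X .] }  — accept
  I3: { [X → id .] }  — reduce
  I4: { [C → . num L C], [C → . num X], [C → . num], [C → num . L C], [C → num . X], [C → num .], [L → . C C id], [L → .], [X → . C num L], [X → . id] }  — shift, 2 reduces
  I5: { [C → . num L C], [C → . num X], [C → . num], [L → C . C id], [X → C . num L] }  — shift
  I6: { [C → . num L C], [C → . num X], [C → . num], [C → num L . C] }  — shift
  I7: { [C → num X .] }  — reduce
  I8: { [C → num L C .] }  — reduce
  I9: { [L → C C . id] }  — shift
  I10: { [C → . num L C], [C → . num X], [C → . num], [C → num . L C], [C → num . X], [C → num .], [L → . C C id], [L → .], [X → . C num L], [X → . id], [X → C num . L] }  — shift, 2 reduces
  I11: { [C → . num L C], [C → . num X], [C → . num], [C → num L . C], [X → C num L .] }  — shift, reduce
  I12: { [L → C C id .] }  — reduce
  I13: { [C → . num L C], [C → . num X], [C → . num], [L → . C C id], [L → .], [X → C num . L] }  — shift, reduce
  I14: { [C → . num L C], [C → . num X], [C → . num], [L → C . C id] }  — shift
  I15: { [X → C num L .] }  — reduce

Conflict in state I4:
  Shift-reduce conflict between [C → num .] and [C → . num]
So the grammar is NOT LR(0).

Answer: No. Shift-reduce conflict between [C → num .] and [C → . num]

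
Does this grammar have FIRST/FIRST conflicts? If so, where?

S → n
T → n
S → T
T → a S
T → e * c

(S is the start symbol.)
FIRST sets of the non-terminals at (or reachable through a nullable prefix from) the front of some alternative:
  FIRST(T) = { 'a', 'e', 'n' }

Productions for S:
  S → n: FIRST = { 'n' }
  S → T: FIRST = { 'a', 'e', 'n' }
Productions for T:
  T → n: FIRST = { 'n' }
  T → a S: FIRST = { 'a' }
  T → e * c: FIRST = { 'e' }

Conflict for S: S → n and S → T
  Overlap: { 'n' }

Answer: Yes. S → n / S → T on { 'n' }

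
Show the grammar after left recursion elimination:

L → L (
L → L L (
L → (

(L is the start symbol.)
L is directly left-recursive. The standard transformation for
  A → A α₁ | ... | A α_m | β₁ | ... | β_n
is
  A  → β₁ A' | ... | β_n A'
  A' → α₁ A' | ... | α_m A' | ε

L → ( becomes L → ( L'
L → L ( becomes L' → ( L'
L → L L ( becomes L' → L ( L'
Add L' → ε

Resulting grammar:
L → ( L'
L' → ( L'
L' → L ( L'
L' → ε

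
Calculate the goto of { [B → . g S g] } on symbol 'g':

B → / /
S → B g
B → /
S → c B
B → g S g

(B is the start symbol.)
GOTO(I, 'g') = CLOSURE({ [A → αX.β] : [A → α.Xβ] ∈ I, X = 'g' })

Items with dot before 'g', with the dot advanced:
  [B → . g S g] → [B → g . S g]
Closure of the advanced items:
  [B → g . S g] has the dot before S: add [S → . B g], [S → . c B]
  [S → . B g] has the dot before B: add [B → . / /], [B → . /], [B → . g S g]

GOTO = { [B → . / /], [B → . /], [B → . g S g], [B → g . S g], [S → . B g], [S → . c B] }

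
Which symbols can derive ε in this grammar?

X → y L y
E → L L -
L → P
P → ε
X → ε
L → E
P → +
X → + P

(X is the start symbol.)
A non-terminal is nullable if it can derive ε (the empty string): either it has an ε-production, or it has a production whose right-hand side consists entirely of nullable non-terminals.

ε-productions: P → ε, X → ε
So P, X are immediately nullable.
L → P: every symbol on the right is nullable, so L is nullable too.
No further non-terminal can be added: every production for the remaining non-terminals contains a terminal or a non-nullable non-terminal.
Nullable = { 'L', 'P', 'X' }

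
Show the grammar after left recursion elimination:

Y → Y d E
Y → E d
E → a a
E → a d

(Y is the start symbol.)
Y → E d Y'
Y' → d E Y'
Y' → ε
E → a a
E → a d

Y is directly left-recursive. The standard transformation for
  A → A α₁ | ... | A α_m | β₁ | ... | β_n
is
  A  → β₁ A' | ... | β_n A'
  A' → α₁ A' | ... | α_m A' | ε

Y → E d becomes Y → E d Y'
Y → Y d E becomes Y' → d E Y'
Add Y' → ε

Productions for other non-terminals are unchanged:
  E → a a
  E → a d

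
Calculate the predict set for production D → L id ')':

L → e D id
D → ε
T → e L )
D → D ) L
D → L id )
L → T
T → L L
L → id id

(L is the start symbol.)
PREDICT(D → L id ')') = (FIRST(RHS) \ {ε}) ∪ (FOLLOW(D) if ε ∈ FIRST(RHS), i.e. RHS ⇒* ε)
FIRST(L) = { 'e', 'id' }
FIRST(L id ')') = { 'e', 'id' }
ε ∉ FIRST(L id ')'), so FOLLOW(D) is not added.
PREDICT(D → L id ')') = { 'e', 'id' }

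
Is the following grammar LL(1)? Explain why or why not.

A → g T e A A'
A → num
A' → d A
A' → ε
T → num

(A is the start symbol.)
No. Predict set conflict for A': { 'd' }

A grammar is LL(1) if for each non-terminal N with multiple productions, the predict sets of those productions are pairwise disjoint, where PREDICT(N → α) = (FIRST(α) \ {ε}) ∪ (FOLLOW(N) if α ⇒* ε).

Relevant sets:
  FOLLOW(A') = { $, 'd' }

For A:
  PREDICT(A → g T e A A') = { 'g' }
  PREDICT(A → num) = { 'num' }
For A':
  PREDICT(A' → d A) = { 'd' }
  PREDICT(A' → ε) = { $, 'd' }
T has a single production, so nothing to check there.

Conflict found: Predict set conflict for A': { 'd' }
The grammar is NOT LL(1).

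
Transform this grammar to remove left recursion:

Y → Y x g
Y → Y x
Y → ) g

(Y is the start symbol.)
Y is directly left-recursive. The standard transformation for
  A → A α₁ | ... | A α_m | β₁ | ... | β_n
is
  A  → β₁ A' | ... | β_n A'
  A' → α₁ A' | ... | α_m A' | ε

Y → ) g becomes Y → ) g Y'
Y → Y x g becomes Y' → x g Y'
Y → Y x becomes Y' → x Y'
Add Y' → ε

Resulting grammar:
Y → ) g Y'
Y' → x g Y'
Y' → x Y'
Y' → ε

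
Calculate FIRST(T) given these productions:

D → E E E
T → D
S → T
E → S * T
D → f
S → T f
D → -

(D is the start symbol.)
To compute FIRST(T), examine every production with T on the left-hand side, reading each right-hand side left to right until a non-nullable symbol is reached.

FIRST sets of the other non-terminals involved (by the same procedure, iterated to a fixed point):
  FIRST(D) = { '-', 'f' }

From T → D:
  - D is a non-terminal: add FIRST(D) \ {ε} = { '-', 'f' }
    D is not nullable, so stop

Collecting: FIRST(T) = { '-', 'f' }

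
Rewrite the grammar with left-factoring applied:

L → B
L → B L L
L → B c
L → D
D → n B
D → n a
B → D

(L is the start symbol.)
Left-factoring transforms A → αβ₁ | αβ₂ into A → αA' and A' → β₁ | β₂
(α is the longest common prefix among the alternatives). Repeat until
no nonterminal has two alternatives with a common prefix.

Round 1: L has alternatives sharing prefix 'B'. Introduce L': L → B L'
  Add: L' → ε
  Add: L' → L L
  Add: L' → c

Round 2: D has alternatives sharing prefix 'n'. Introduce D': D → n D'
  Add: D' → B
  Add: D' → a

No remaining common prefixes — done.

Resulting grammar:
L → B L'
L' → ε
L' → L L
L' → c
L → D
D → n D'
D' → B
D' → a
B → D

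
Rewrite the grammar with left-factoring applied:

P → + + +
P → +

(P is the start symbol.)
P → + P'
P' → + +
P' → ε

Left-factoring transforms A → αβ₁ | αβ₂ into A → αA' and A' → β₁ | β₂
(α is the longest common prefix among the alternatives). Repeat until
no nonterminal has two alternatives with a common prefix.

Round 1: P has alternatives sharing prefix '+'. Introduce P': P → + P'
  Add: P' → + +
  Add: P' → ε

No remaining common prefixes — done.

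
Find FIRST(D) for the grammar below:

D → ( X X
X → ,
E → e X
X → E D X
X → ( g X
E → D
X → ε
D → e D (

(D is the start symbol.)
{ '(', 'e' }

To compute FIRST(D), examine every production with D on the left-hand side, reading each right-hand side left to right until a non-nullable symbol is reached.

From D → ( X X:
  - '(' is a terminal: add '(' and stop
From D → e D (:
  - e is a terminal: add 'e' and stop

Collecting: FIRST(D) = { '(', 'e' }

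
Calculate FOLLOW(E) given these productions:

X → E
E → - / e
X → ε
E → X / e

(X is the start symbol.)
{ $, '/' }

To compute FOLLOW(E), find every occurrence of E on a right-hand side N → α E β: add FIRST(β) \ {ε}, and if β is empty or nullable also add FOLLOW(N). Iterate to a fixed point.

In X → E: E is at the end, add FOLLOW(X)

The FOLLOW sets referred to above (computed the same way, to a fixed point):
  FOLLOW(X) = { $, '/' }

Taking the union: FOLLOW(E) = { $, '/' }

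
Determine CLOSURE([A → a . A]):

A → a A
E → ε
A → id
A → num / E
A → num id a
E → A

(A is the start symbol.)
{ [A → . a A], [A → . id], [A → . num / E], [A → . num id a], [A → a . A] }

To compute CLOSURE, for each item [A → α.Bβ] where B is a non-terminal, add [B → .γ] for all productions B → γ; repeat for the newly added items until nothing changes.

Start with: [A → a . A]
  [A → a . A] has the dot before A: add [A → . a A], [A → . id], [A → . num / E], [A → . num id a]
No further items can be added.

CLOSURE = { [A → . a A], [A → . id], [A → . num / E], [A → . num id a], [A → a . A] }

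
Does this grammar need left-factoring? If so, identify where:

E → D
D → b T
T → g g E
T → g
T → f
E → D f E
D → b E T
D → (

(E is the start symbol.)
Yes, E has productions with common prefix 'D'; D has productions with common prefix 'b'; T has productions with common prefix 'g'

Left-factoring is needed when two productions for the same non-terminal
share a common prefix on the right-hand side.

Productions for E:
  E → D
  E → D f E
Productions for D:
  D → b T
  D → b E T
  D → (
Productions for T:
  T → g g E
  T → g
  T → f

Found common prefix 'D' in productions for E
Found common prefix 'b' in productions for D
Found common prefix 'g' in productions for T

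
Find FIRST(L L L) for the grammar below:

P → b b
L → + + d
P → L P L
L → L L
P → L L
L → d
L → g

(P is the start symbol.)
{ '+', 'd', 'g' }

FIRST sets of the non-terminals involved (from the grammar, by fixed-point iteration):
  FIRST(L) = { '+', 'd', 'g' }

To compute FIRST(L L L), process the symbols left to right:
Symbol L is a non-terminal. Add FIRST(L) \ {ε} = { '+', 'd', 'g' }
L is not nullable (ε ∉ FIRST(L)), so stop here.
FIRST(L L L) = { '+', 'd', 'g' }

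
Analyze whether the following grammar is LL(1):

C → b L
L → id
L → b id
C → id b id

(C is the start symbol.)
Yes, the grammar is LL(1).

A grammar is LL(1) if for each non-terminal N with multiple productions, the predict sets of those productions are pairwise disjoint, where PREDICT(N → α) = (FIRST(α) \ {ε}) ∪ (FOLLOW(N) if α ⇒* ε).

For C:
  PREDICT(C → b L) = { 'b' }
  PREDICT(C → id b id) = { 'id' }
For L:
  PREDICT(L → id) = { 'id' }
  PREDICT(L → b id) = { 'b' }

All predict sets are disjoint. The grammar IS LL(1).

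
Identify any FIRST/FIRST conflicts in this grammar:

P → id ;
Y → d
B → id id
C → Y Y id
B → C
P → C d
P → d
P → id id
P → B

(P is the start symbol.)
A FIRST/FIRST conflict occurs when two productions N → α and N → β for the same non-terminal have FIRST(α) ∩ FIRST(β) ≠ ∅ (with ε ∈ FIRST of a nullable right-hand side, so two nullable alternatives also conflict).

FIRST sets of the non-terminals at (or reachable through a nullable prefix from) the front of some alternative:
  FIRST(C) = { 'd' }
  FIRST(B) = { 'd', 'id' }

Productions for P:
  P → id ;: FIRST = { 'id' }
  P → C d: FIRST = { 'd' }
  P → d: FIRST = { 'd' }
  P → id id: FIRST = { 'id' }
  P → B: FIRST = { 'd', 'id' }
Productions for B:
  B → id id: FIRST = { 'id' }
  B → C: FIRST = { 'd' }
Y, C have only one production, so no FIRST/FIRST conflict is possible there.

Conflict for P: P → id ; and P → id id
  Overlap: { 'id' }
Conflict for P: P → id ; and P → B
  Overlap: { 'id' }
Conflict for P: P → C d and P → d
  Overlap: { 'd' }
Conflict for P: P → C d and P → B
  Overlap: { 'd' }
Conflict for P: P → d and P → B
  Overlap: { 'd' }
Conflict for P: P → id id and P → B
  Overlap: { 'id' }

Answer: Yes. P → id ';' / P → id id on { 'id' }; P → id ';' / P → B on { 'id' }; P → C d / P → d on { 'd' }; P → C d / P → B on { 'd' }; P → d / P → B on { 'd' }; P → id id / P → B on { 'id' }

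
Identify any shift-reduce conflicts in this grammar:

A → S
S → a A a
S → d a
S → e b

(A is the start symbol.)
No shift-reduce conflicts

Augment with A' → A and build the canonical LR(0) collection (I0 = CLOSURE({[A' → . A]}), then GOTO on every symbol after a dot until no new states appear). It has 10 states:
  I0: { [A → . S], [A' → . A], [S → . a A a], [S → . d a], [S → . e b] }  — shift
  I1: { [A' → A .] }  — accept
  I2: { [A → S .] }  — reduce
  I3: { [A → . S], [S → . a A a], [S → . d a], [S → . e b], [S → a . A a] }  — shift
  I4: { [S → d . a] }  — shift
  I5: { [S → e . b] }  — shift
  I6: { [S → e b .] }  — reduce
  I7: { [S → d a .] }  — reduce
  I8: { [S → a A . a] }  — shift
  I9: { [S → a A a .] }  — reduce

No state contains both a complete item and a shift item.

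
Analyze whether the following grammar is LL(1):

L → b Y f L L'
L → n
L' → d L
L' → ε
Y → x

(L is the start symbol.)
No. Predict set conflict for L': { 'd' }

A grammar is LL(1) if for each non-terminal N with multiple productions, the predict sets of those productions are pairwise disjoint, where PREDICT(N → α) = (FIRST(α) \ {ε}) ∪ (FOLLOW(N) if α ⇒* ε).

Relevant sets:
  FOLLOW(L') = { $, 'd' }

For L:
  PREDICT(L → b Y f L L') = { 'b' }
  PREDICT(L → n) = { 'n' }
For L':
  PREDICT(L' → d L) = { 'd' }
  PREDICT(L' → ε) = { $, 'd' }
Y has a single production, so nothing to check there.

Conflict found: Predict set conflict for L': { 'd' }
The grammar is NOT LL(1).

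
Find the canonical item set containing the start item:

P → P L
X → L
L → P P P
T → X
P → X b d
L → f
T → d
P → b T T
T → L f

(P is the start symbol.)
First, augment the grammar with P' → P
I₀ = CLOSURE({ [P' → . P] }):
  [P' → . P] has the dot before P: add [P → . P L], [P → . X b d], [P → . b T T]
  [P → . X b d] has the dot before X: add [X → . L]
  [X → . L] has the dot before L: add [L → . P P P], [L → . f]
No further items can be added.

I₀ = { [L → . P P P], [L → . f], [P → . P L], [P → . X b d], [P → . b T T], [P' → . P], [X → . L] }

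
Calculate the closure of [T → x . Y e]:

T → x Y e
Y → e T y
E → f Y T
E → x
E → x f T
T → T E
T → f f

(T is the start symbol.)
{ [T → x . Y e], [Y → . e T y] }

To compute CLOSURE, for each item [A → α.Bβ] where B is a non-terminal, add [B → .γ] for all productions B → γ; repeat for the newly added items until nothing changes.

Start with: [T → x . Y e]
  [T → x . Y e] has the dot before Y: add [Y → . e T y]
No further items can be added.

CLOSURE = { [T → x . Y e], [Y → . e T y] }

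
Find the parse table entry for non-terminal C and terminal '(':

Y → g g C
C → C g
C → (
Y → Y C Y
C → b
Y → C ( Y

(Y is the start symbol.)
C → C g, C → (

To find M[C, '('], we find productions for C where '(' is in the predict set (PREDICT(N → α) = (FIRST(α) \ {ε}) ∪ (FOLLOW(N) if α ⇒* ε)).

Relevant sets:
  FIRST(C) = { '(', 'b' }

C → C g: PREDICT = { '(', 'b' }
  '(' is in predict set, so this production goes in M[C, '(']
C → (: PREDICT = { '(' }
  '(' is in predict set, so this production goes in M[C, '(']
C → b: PREDICT = { 'b' }

M[C, '('] = C → C g, C → (  (a multiply-defined cell — the grammar is not LL(1))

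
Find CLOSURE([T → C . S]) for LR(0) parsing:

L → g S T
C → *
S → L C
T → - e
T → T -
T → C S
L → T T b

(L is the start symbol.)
To compute CLOSURE, for each item [A → α.Bβ] where B is a non-terminal, add [B → .γ] for all productions B → γ; repeat for the newly added items until nothing changes.

Start with: [T → C . S]
  [T → C . S] has the dot before S: add [S → . L C]
  [S → . L C] has the dot before L: add [L → . g S T], [L → . T T b]
  [L → . T T b] has the dot before T: add [T → . - e], [T → . T -], [T → . C S]
  [T → . C S] has the dot before C: add [C → . *]
No further items can be added.

CLOSURE = { [C → . *], [L → . T T b], [L → . g S T], [S → . L C], [T → . - e], [T → . C S], [T → . T -], [T → C . S] }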